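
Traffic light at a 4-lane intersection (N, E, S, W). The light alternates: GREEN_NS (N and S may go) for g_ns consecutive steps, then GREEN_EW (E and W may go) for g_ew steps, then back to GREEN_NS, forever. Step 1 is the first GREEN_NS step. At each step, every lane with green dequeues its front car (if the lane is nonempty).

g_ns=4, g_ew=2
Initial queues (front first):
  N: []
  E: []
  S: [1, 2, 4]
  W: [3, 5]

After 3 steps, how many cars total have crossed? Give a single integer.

Answer: 3

Derivation:
Step 1 [NS]: N:empty,E:wait,S:car1-GO,W:wait | queues: N=0 E=0 S=2 W=2
Step 2 [NS]: N:empty,E:wait,S:car2-GO,W:wait | queues: N=0 E=0 S=1 W=2
Step 3 [NS]: N:empty,E:wait,S:car4-GO,W:wait | queues: N=0 E=0 S=0 W=2
Cars crossed by step 3: 3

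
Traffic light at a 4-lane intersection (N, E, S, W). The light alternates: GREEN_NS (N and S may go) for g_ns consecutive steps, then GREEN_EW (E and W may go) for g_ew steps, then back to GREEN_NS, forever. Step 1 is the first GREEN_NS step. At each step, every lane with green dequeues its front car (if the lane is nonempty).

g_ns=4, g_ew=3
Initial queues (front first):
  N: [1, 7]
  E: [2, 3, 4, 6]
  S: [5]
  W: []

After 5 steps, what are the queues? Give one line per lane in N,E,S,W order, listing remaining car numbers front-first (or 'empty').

Step 1 [NS]: N:car1-GO,E:wait,S:car5-GO,W:wait | queues: N=1 E=4 S=0 W=0
Step 2 [NS]: N:car7-GO,E:wait,S:empty,W:wait | queues: N=0 E=4 S=0 W=0
Step 3 [NS]: N:empty,E:wait,S:empty,W:wait | queues: N=0 E=4 S=0 W=0
Step 4 [NS]: N:empty,E:wait,S:empty,W:wait | queues: N=0 E=4 S=0 W=0
Step 5 [EW]: N:wait,E:car2-GO,S:wait,W:empty | queues: N=0 E=3 S=0 W=0

N: empty
E: 3 4 6
S: empty
W: empty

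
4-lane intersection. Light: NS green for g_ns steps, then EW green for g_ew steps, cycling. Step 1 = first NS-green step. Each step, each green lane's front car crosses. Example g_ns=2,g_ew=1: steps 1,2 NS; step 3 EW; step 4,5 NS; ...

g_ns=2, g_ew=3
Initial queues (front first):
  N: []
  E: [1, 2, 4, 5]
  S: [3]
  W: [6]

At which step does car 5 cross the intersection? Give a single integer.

Step 1 [NS]: N:empty,E:wait,S:car3-GO,W:wait | queues: N=0 E=4 S=0 W=1
Step 2 [NS]: N:empty,E:wait,S:empty,W:wait | queues: N=0 E=4 S=0 W=1
Step 3 [EW]: N:wait,E:car1-GO,S:wait,W:car6-GO | queues: N=0 E=3 S=0 W=0
Step 4 [EW]: N:wait,E:car2-GO,S:wait,W:empty | queues: N=0 E=2 S=0 W=0
Step 5 [EW]: N:wait,E:car4-GO,S:wait,W:empty | queues: N=0 E=1 S=0 W=0
Step 6 [NS]: N:empty,E:wait,S:empty,W:wait | queues: N=0 E=1 S=0 W=0
Step 7 [NS]: N:empty,E:wait,S:empty,W:wait | queues: N=0 E=1 S=0 W=0
Step 8 [EW]: N:wait,E:car5-GO,S:wait,W:empty | queues: N=0 E=0 S=0 W=0
Car 5 crosses at step 8

8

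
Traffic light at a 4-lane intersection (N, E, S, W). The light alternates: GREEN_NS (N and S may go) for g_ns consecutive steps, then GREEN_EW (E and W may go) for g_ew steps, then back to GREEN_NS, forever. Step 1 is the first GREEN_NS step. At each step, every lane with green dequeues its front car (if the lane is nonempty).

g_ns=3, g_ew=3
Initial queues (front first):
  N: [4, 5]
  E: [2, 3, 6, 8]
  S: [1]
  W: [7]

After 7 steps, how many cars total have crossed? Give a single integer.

Answer: 7

Derivation:
Step 1 [NS]: N:car4-GO,E:wait,S:car1-GO,W:wait | queues: N=1 E=4 S=0 W=1
Step 2 [NS]: N:car5-GO,E:wait,S:empty,W:wait | queues: N=0 E=4 S=0 W=1
Step 3 [NS]: N:empty,E:wait,S:empty,W:wait | queues: N=0 E=4 S=0 W=1
Step 4 [EW]: N:wait,E:car2-GO,S:wait,W:car7-GO | queues: N=0 E=3 S=0 W=0
Step 5 [EW]: N:wait,E:car3-GO,S:wait,W:empty | queues: N=0 E=2 S=0 W=0
Step 6 [EW]: N:wait,E:car6-GO,S:wait,W:empty | queues: N=0 E=1 S=0 W=0
Step 7 [NS]: N:empty,E:wait,S:empty,W:wait | queues: N=0 E=1 S=0 W=0
Cars crossed by step 7: 7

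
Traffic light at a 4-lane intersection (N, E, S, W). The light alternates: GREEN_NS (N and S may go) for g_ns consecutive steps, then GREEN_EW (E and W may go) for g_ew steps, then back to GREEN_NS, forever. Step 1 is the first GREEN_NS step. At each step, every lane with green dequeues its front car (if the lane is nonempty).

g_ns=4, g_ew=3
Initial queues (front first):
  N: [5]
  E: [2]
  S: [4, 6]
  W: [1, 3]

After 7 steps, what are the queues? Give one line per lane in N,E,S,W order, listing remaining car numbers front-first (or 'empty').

Step 1 [NS]: N:car5-GO,E:wait,S:car4-GO,W:wait | queues: N=0 E=1 S=1 W=2
Step 2 [NS]: N:empty,E:wait,S:car6-GO,W:wait | queues: N=0 E=1 S=0 W=2
Step 3 [NS]: N:empty,E:wait,S:empty,W:wait | queues: N=0 E=1 S=0 W=2
Step 4 [NS]: N:empty,E:wait,S:empty,W:wait | queues: N=0 E=1 S=0 W=2
Step 5 [EW]: N:wait,E:car2-GO,S:wait,W:car1-GO | queues: N=0 E=0 S=0 W=1
Step 6 [EW]: N:wait,E:empty,S:wait,W:car3-GO | queues: N=0 E=0 S=0 W=0

N: empty
E: empty
S: empty
W: empty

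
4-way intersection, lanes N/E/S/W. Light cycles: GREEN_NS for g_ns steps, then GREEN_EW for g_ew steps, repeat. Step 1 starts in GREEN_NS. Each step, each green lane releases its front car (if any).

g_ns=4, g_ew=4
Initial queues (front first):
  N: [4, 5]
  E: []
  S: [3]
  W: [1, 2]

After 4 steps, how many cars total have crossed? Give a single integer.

Answer: 3

Derivation:
Step 1 [NS]: N:car4-GO,E:wait,S:car3-GO,W:wait | queues: N=1 E=0 S=0 W=2
Step 2 [NS]: N:car5-GO,E:wait,S:empty,W:wait | queues: N=0 E=0 S=0 W=2
Step 3 [NS]: N:empty,E:wait,S:empty,W:wait | queues: N=0 E=0 S=0 W=2
Step 4 [NS]: N:empty,E:wait,S:empty,W:wait | queues: N=0 E=0 S=0 W=2
Cars crossed by step 4: 3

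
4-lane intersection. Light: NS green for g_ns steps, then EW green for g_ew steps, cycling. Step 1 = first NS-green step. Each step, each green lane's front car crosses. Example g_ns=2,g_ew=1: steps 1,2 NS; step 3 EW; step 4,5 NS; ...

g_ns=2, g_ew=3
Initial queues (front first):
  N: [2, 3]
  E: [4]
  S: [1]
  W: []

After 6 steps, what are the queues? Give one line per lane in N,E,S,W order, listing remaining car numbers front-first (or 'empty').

Step 1 [NS]: N:car2-GO,E:wait,S:car1-GO,W:wait | queues: N=1 E=1 S=0 W=0
Step 2 [NS]: N:car3-GO,E:wait,S:empty,W:wait | queues: N=0 E=1 S=0 W=0
Step 3 [EW]: N:wait,E:car4-GO,S:wait,W:empty | queues: N=0 E=0 S=0 W=0

N: empty
E: empty
S: empty
W: empty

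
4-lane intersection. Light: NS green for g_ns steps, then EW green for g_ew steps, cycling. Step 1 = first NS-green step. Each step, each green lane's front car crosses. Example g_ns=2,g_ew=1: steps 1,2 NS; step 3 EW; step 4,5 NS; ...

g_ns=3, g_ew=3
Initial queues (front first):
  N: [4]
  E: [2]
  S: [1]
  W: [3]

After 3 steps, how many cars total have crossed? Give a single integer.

Answer: 2

Derivation:
Step 1 [NS]: N:car4-GO,E:wait,S:car1-GO,W:wait | queues: N=0 E=1 S=0 W=1
Step 2 [NS]: N:empty,E:wait,S:empty,W:wait | queues: N=0 E=1 S=0 W=1
Step 3 [NS]: N:empty,E:wait,S:empty,W:wait | queues: N=0 E=1 S=0 W=1
Cars crossed by step 3: 2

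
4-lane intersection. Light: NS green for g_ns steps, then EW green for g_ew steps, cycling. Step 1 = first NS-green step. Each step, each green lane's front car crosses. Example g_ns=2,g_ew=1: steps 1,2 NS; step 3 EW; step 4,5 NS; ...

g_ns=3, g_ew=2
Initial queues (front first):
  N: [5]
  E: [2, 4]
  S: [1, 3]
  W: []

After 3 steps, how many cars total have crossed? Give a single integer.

Answer: 3

Derivation:
Step 1 [NS]: N:car5-GO,E:wait,S:car1-GO,W:wait | queues: N=0 E=2 S=1 W=0
Step 2 [NS]: N:empty,E:wait,S:car3-GO,W:wait | queues: N=0 E=2 S=0 W=0
Step 3 [NS]: N:empty,E:wait,S:empty,W:wait | queues: N=0 E=2 S=0 W=0
Cars crossed by step 3: 3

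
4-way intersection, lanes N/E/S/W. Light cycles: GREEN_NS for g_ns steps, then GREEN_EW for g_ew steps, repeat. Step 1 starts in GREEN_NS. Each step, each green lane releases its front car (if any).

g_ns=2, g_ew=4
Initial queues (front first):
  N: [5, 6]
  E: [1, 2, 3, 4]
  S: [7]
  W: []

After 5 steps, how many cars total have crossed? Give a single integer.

Step 1 [NS]: N:car5-GO,E:wait,S:car7-GO,W:wait | queues: N=1 E=4 S=0 W=0
Step 2 [NS]: N:car6-GO,E:wait,S:empty,W:wait | queues: N=0 E=4 S=0 W=0
Step 3 [EW]: N:wait,E:car1-GO,S:wait,W:empty | queues: N=0 E=3 S=0 W=0
Step 4 [EW]: N:wait,E:car2-GO,S:wait,W:empty | queues: N=0 E=2 S=0 W=0
Step 5 [EW]: N:wait,E:car3-GO,S:wait,W:empty | queues: N=0 E=1 S=0 W=0
Cars crossed by step 5: 6

Answer: 6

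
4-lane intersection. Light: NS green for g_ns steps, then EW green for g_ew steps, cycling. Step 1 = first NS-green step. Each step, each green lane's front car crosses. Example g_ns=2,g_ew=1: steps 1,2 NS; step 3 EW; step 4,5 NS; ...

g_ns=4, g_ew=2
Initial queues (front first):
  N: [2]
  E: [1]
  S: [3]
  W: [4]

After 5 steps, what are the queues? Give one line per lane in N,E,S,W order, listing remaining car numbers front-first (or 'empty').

Step 1 [NS]: N:car2-GO,E:wait,S:car3-GO,W:wait | queues: N=0 E=1 S=0 W=1
Step 2 [NS]: N:empty,E:wait,S:empty,W:wait | queues: N=0 E=1 S=0 W=1
Step 3 [NS]: N:empty,E:wait,S:empty,W:wait | queues: N=0 E=1 S=0 W=1
Step 4 [NS]: N:empty,E:wait,S:empty,W:wait | queues: N=0 E=1 S=0 W=1
Step 5 [EW]: N:wait,E:car1-GO,S:wait,W:car4-GO | queues: N=0 E=0 S=0 W=0

N: empty
E: empty
S: empty
W: empty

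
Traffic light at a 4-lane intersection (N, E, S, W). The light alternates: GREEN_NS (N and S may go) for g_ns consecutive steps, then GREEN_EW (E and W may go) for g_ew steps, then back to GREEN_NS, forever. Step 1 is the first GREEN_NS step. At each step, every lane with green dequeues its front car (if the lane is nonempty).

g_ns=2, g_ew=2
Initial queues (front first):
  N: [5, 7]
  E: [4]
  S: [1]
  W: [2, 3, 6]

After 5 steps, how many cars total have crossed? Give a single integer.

Step 1 [NS]: N:car5-GO,E:wait,S:car1-GO,W:wait | queues: N=1 E=1 S=0 W=3
Step 2 [NS]: N:car7-GO,E:wait,S:empty,W:wait | queues: N=0 E=1 S=0 W=3
Step 3 [EW]: N:wait,E:car4-GO,S:wait,W:car2-GO | queues: N=0 E=0 S=0 W=2
Step 4 [EW]: N:wait,E:empty,S:wait,W:car3-GO | queues: N=0 E=0 S=0 W=1
Step 5 [NS]: N:empty,E:wait,S:empty,W:wait | queues: N=0 E=0 S=0 W=1
Cars crossed by step 5: 6

Answer: 6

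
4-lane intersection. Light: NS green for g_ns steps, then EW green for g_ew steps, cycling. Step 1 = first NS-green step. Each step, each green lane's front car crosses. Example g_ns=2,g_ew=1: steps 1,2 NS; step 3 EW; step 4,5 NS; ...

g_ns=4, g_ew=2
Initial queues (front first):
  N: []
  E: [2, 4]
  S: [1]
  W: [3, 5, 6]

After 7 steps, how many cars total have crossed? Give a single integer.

Step 1 [NS]: N:empty,E:wait,S:car1-GO,W:wait | queues: N=0 E=2 S=0 W=3
Step 2 [NS]: N:empty,E:wait,S:empty,W:wait | queues: N=0 E=2 S=0 W=3
Step 3 [NS]: N:empty,E:wait,S:empty,W:wait | queues: N=0 E=2 S=0 W=3
Step 4 [NS]: N:empty,E:wait,S:empty,W:wait | queues: N=0 E=2 S=0 W=3
Step 5 [EW]: N:wait,E:car2-GO,S:wait,W:car3-GO | queues: N=0 E=1 S=0 W=2
Step 6 [EW]: N:wait,E:car4-GO,S:wait,W:car5-GO | queues: N=0 E=0 S=0 W=1
Step 7 [NS]: N:empty,E:wait,S:empty,W:wait | queues: N=0 E=0 S=0 W=1
Cars crossed by step 7: 5

Answer: 5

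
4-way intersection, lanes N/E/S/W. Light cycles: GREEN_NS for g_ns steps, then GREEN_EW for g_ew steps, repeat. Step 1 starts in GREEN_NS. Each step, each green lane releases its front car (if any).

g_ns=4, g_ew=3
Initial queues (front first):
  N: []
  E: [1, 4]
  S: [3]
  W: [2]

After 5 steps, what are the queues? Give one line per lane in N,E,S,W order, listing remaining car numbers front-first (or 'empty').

Step 1 [NS]: N:empty,E:wait,S:car3-GO,W:wait | queues: N=0 E=2 S=0 W=1
Step 2 [NS]: N:empty,E:wait,S:empty,W:wait | queues: N=0 E=2 S=0 W=1
Step 3 [NS]: N:empty,E:wait,S:empty,W:wait | queues: N=0 E=2 S=0 W=1
Step 4 [NS]: N:empty,E:wait,S:empty,W:wait | queues: N=0 E=2 S=0 W=1
Step 5 [EW]: N:wait,E:car1-GO,S:wait,W:car2-GO | queues: N=0 E=1 S=0 W=0

N: empty
E: 4
S: empty
W: empty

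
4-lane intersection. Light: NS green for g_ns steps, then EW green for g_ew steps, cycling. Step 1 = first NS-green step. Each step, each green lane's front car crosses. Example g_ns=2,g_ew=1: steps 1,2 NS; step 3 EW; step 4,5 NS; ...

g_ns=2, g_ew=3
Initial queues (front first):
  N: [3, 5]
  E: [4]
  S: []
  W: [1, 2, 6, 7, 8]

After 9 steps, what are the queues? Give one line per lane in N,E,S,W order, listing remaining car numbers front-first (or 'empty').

Step 1 [NS]: N:car3-GO,E:wait,S:empty,W:wait | queues: N=1 E=1 S=0 W=5
Step 2 [NS]: N:car5-GO,E:wait,S:empty,W:wait | queues: N=0 E=1 S=0 W=5
Step 3 [EW]: N:wait,E:car4-GO,S:wait,W:car1-GO | queues: N=0 E=0 S=0 W=4
Step 4 [EW]: N:wait,E:empty,S:wait,W:car2-GO | queues: N=0 E=0 S=0 W=3
Step 5 [EW]: N:wait,E:empty,S:wait,W:car6-GO | queues: N=0 E=0 S=0 W=2
Step 6 [NS]: N:empty,E:wait,S:empty,W:wait | queues: N=0 E=0 S=0 W=2
Step 7 [NS]: N:empty,E:wait,S:empty,W:wait | queues: N=0 E=0 S=0 W=2
Step 8 [EW]: N:wait,E:empty,S:wait,W:car7-GO | queues: N=0 E=0 S=0 W=1
Step 9 [EW]: N:wait,E:empty,S:wait,W:car8-GO | queues: N=0 E=0 S=0 W=0

N: empty
E: empty
S: empty
W: empty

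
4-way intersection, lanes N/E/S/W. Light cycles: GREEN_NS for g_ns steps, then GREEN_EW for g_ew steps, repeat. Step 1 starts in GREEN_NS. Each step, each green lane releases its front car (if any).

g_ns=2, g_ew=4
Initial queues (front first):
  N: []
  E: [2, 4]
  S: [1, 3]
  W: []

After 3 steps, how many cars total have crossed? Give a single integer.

Answer: 3

Derivation:
Step 1 [NS]: N:empty,E:wait,S:car1-GO,W:wait | queues: N=0 E=2 S=1 W=0
Step 2 [NS]: N:empty,E:wait,S:car3-GO,W:wait | queues: N=0 E=2 S=0 W=0
Step 3 [EW]: N:wait,E:car2-GO,S:wait,W:empty | queues: N=0 E=1 S=0 W=0
Cars crossed by step 3: 3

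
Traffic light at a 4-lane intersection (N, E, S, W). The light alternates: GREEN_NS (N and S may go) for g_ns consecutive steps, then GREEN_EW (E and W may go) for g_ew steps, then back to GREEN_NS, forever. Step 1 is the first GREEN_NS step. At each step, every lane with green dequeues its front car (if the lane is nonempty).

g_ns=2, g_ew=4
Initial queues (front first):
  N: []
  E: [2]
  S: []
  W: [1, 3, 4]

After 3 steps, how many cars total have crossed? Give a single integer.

Step 1 [NS]: N:empty,E:wait,S:empty,W:wait | queues: N=0 E=1 S=0 W=3
Step 2 [NS]: N:empty,E:wait,S:empty,W:wait | queues: N=0 E=1 S=0 W=3
Step 3 [EW]: N:wait,E:car2-GO,S:wait,W:car1-GO | queues: N=0 E=0 S=0 W=2
Cars crossed by step 3: 2

Answer: 2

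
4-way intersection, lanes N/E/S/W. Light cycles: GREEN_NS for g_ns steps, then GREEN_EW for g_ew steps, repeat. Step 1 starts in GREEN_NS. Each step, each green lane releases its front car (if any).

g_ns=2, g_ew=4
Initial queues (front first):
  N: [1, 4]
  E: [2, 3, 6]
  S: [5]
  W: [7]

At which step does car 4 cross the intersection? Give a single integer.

Step 1 [NS]: N:car1-GO,E:wait,S:car5-GO,W:wait | queues: N=1 E=3 S=0 W=1
Step 2 [NS]: N:car4-GO,E:wait,S:empty,W:wait | queues: N=0 E=3 S=0 W=1
Step 3 [EW]: N:wait,E:car2-GO,S:wait,W:car7-GO | queues: N=0 E=2 S=0 W=0
Step 4 [EW]: N:wait,E:car3-GO,S:wait,W:empty | queues: N=0 E=1 S=0 W=0
Step 5 [EW]: N:wait,E:car6-GO,S:wait,W:empty | queues: N=0 E=0 S=0 W=0
Car 4 crosses at step 2

2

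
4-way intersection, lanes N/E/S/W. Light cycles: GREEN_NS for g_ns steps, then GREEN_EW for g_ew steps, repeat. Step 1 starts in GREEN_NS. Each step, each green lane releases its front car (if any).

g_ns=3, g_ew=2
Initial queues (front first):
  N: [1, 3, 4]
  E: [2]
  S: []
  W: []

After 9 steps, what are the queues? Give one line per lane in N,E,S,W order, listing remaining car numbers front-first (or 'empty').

Step 1 [NS]: N:car1-GO,E:wait,S:empty,W:wait | queues: N=2 E=1 S=0 W=0
Step 2 [NS]: N:car3-GO,E:wait,S:empty,W:wait | queues: N=1 E=1 S=0 W=0
Step 3 [NS]: N:car4-GO,E:wait,S:empty,W:wait | queues: N=0 E=1 S=0 W=0
Step 4 [EW]: N:wait,E:car2-GO,S:wait,W:empty | queues: N=0 E=0 S=0 W=0

N: empty
E: empty
S: empty
W: empty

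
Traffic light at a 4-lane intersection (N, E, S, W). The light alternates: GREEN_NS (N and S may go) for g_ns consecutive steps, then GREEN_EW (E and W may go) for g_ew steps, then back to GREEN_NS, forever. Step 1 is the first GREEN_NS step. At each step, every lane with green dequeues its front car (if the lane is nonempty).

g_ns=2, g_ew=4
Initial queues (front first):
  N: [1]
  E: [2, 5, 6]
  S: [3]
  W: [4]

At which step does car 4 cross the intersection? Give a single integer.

Step 1 [NS]: N:car1-GO,E:wait,S:car3-GO,W:wait | queues: N=0 E=3 S=0 W=1
Step 2 [NS]: N:empty,E:wait,S:empty,W:wait | queues: N=0 E=3 S=0 W=1
Step 3 [EW]: N:wait,E:car2-GO,S:wait,W:car4-GO | queues: N=0 E=2 S=0 W=0
Step 4 [EW]: N:wait,E:car5-GO,S:wait,W:empty | queues: N=0 E=1 S=0 W=0
Step 5 [EW]: N:wait,E:car6-GO,S:wait,W:empty | queues: N=0 E=0 S=0 W=0
Car 4 crosses at step 3

3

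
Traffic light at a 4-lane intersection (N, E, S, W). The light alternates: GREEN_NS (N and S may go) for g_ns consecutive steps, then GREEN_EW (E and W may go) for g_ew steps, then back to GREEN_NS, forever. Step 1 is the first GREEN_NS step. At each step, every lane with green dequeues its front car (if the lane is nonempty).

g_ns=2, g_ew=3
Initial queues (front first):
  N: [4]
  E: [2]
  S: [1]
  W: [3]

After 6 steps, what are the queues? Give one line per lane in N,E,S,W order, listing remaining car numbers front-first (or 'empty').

Step 1 [NS]: N:car4-GO,E:wait,S:car1-GO,W:wait | queues: N=0 E=1 S=0 W=1
Step 2 [NS]: N:empty,E:wait,S:empty,W:wait | queues: N=0 E=1 S=0 W=1
Step 3 [EW]: N:wait,E:car2-GO,S:wait,W:car3-GO | queues: N=0 E=0 S=0 W=0

N: empty
E: empty
S: empty
W: empty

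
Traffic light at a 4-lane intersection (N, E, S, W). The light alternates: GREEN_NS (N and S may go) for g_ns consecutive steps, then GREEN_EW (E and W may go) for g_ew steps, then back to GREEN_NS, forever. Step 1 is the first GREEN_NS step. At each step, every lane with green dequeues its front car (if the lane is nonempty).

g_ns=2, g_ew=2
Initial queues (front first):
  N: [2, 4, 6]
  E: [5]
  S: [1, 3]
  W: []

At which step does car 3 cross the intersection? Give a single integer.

Step 1 [NS]: N:car2-GO,E:wait,S:car1-GO,W:wait | queues: N=2 E=1 S=1 W=0
Step 2 [NS]: N:car4-GO,E:wait,S:car3-GO,W:wait | queues: N=1 E=1 S=0 W=0
Step 3 [EW]: N:wait,E:car5-GO,S:wait,W:empty | queues: N=1 E=0 S=0 W=0
Step 4 [EW]: N:wait,E:empty,S:wait,W:empty | queues: N=1 E=0 S=0 W=0
Step 5 [NS]: N:car6-GO,E:wait,S:empty,W:wait | queues: N=0 E=0 S=0 W=0
Car 3 crosses at step 2

2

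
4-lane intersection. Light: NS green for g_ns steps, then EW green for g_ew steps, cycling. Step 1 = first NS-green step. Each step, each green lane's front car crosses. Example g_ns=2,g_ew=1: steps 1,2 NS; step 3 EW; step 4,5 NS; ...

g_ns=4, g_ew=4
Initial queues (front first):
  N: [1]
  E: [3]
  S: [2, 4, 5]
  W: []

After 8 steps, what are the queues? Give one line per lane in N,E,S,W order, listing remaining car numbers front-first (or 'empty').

Step 1 [NS]: N:car1-GO,E:wait,S:car2-GO,W:wait | queues: N=0 E=1 S=2 W=0
Step 2 [NS]: N:empty,E:wait,S:car4-GO,W:wait | queues: N=0 E=1 S=1 W=0
Step 3 [NS]: N:empty,E:wait,S:car5-GO,W:wait | queues: N=0 E=1 S=0 W=0
Step 4 [NS]: N:empty,E:wait,S:empty,W:wait | queues: N=0 E=1 S=0 W=0
Step 5 [EW]: N:wait,E:car3-GO,S:wait,W:empty | queues: N=0 E=0 S=0 W=0

N: empty
E: empty
S: empty
W: empty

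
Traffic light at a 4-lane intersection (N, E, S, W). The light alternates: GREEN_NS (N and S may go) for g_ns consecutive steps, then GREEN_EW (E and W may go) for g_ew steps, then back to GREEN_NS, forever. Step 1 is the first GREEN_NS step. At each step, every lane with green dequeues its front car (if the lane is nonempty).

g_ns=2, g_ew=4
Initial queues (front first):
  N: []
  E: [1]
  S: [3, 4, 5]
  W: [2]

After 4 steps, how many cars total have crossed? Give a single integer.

Step 1 [NS]: N:empty,E:wait,S:car3-GO,W:wait | queues: N=0 E=1 S=2 W=1
Step 2 [NS]: N:empty,E:wait,S:car4-GO,W:wait | queues: N=0 E=1 S=1 W=1
Step 3 [EW]: N:wait,E:car1-GO,S:wait,W:car2-GO | queues: N=0 E=0 S=1 W=0
Step 4 [EW]: N:wait,E:empty,S:wait,W:empty | queues: N=0 E=0 S=1 W=0
Cars crossed by step 4: 4

Answer: 4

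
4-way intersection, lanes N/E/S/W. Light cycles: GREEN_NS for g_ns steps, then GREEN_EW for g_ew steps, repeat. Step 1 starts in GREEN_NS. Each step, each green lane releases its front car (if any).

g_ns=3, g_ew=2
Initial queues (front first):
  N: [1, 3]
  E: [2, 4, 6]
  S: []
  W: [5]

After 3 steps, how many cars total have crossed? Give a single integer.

Answer: 2

Derivation:
Step 1 [NS]: N:car1-GO,E:wait,S:empty,W:wait | queues: N=1 E=3 S=0 W=1
Step 2 [NS]: N:car3-GO,E:wait,S:empty,W:wait | queues: N=0 E=3 S=0 W=1
Step 3 [NS]: N:empty,E:wait,S:empty,W:wait | queues: N=0 E=3 S=0 W=1
Cars crossed by step 3: 2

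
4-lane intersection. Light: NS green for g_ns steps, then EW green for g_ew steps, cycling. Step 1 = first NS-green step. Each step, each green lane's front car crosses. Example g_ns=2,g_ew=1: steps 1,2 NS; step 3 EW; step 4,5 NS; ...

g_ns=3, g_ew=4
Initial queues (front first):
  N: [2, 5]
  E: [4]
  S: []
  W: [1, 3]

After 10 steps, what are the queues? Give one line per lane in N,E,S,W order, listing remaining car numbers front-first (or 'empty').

Step 1 [NS]: N:car2-GO,E:wait,S:empty,W:wait | queues: N=1 E=1 S=0 W=2
Step 2 [NS]: N:car5-GO,E:wait,S:empty,W:wait | queues: N=0 E=1 S=0 W=2
Step 3 [NS]: N:empty,E:wait,S:empty,W:wait | queues: N=0 E=1 S=0 W=2
Step 4 [EW]: N:wait,E:car4-GO,S:wait,W:car1-GO | queues: N=0 E=0 S=0 W=1
Step 5 [EW]: N:wait,E:empty,S:wait,W:car3-GO | queues: N=0 E=0 S=0 W=0

N: empty
E: empty
S: empty
W: empty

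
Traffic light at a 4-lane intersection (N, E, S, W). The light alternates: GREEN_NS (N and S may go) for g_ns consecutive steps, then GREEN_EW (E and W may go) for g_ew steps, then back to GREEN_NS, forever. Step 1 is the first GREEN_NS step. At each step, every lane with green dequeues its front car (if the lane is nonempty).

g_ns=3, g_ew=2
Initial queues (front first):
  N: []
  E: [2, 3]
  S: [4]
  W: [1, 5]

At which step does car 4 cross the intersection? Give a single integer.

Step 1 [NS]: N:empty,E:wait,S:car4-GO,W:wait | queues: N=0 E=2 S=0 W=2
Step 2 [NS]: N:empty,E:wait,S:empty,W:wait | queues: N=0 E=2 S=0 W=2
Step 3 [NS]: N:empty,E:wait,S:empty,W:wait | queues: N=0 E=2 S=0 W=2
Step 4 [EW]: N:wait,E:car2-GO,S:wait,W:car1-GO | queues: N=0 E=1 S=0 W=1
Step 5 [EW]: N:wait,E:car3-GO,S:wait,W:car5-GO | queues: N=0 E=0 S=0 W=0
Car 4 crosses at step 1

1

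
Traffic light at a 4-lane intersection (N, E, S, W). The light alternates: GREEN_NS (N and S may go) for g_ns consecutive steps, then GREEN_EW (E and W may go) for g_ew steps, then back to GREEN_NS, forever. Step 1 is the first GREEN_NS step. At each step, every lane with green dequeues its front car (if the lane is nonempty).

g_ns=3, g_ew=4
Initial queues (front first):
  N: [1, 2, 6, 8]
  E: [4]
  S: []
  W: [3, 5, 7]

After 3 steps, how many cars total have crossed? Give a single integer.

Step 1 [NS]: N:car1-GO,E:wait,S:empty,W:wait | queues: N=3 E=1 S=0 W=3
Step 2 [NS]: N:car2-GO,E:wait,S:empty,W:wait | queues: N=2 E=1 S=0 W=3
Step 3 [NS]: N:car6-GO,E:wait,S:empty,W:wait | queues: N=1 E=1 S=0 W=3
Cars crossed by step 3: 3

Answer: 3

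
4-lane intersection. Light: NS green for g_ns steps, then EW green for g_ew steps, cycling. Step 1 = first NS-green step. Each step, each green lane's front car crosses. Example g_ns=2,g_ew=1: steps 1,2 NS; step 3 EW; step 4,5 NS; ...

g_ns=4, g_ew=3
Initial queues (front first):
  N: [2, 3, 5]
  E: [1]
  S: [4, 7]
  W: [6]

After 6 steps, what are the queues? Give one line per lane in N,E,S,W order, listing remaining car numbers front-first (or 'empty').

Step 1 [NS]: N:car2-GO,E:wait,S:car4-GO,W:wait | queues: N=2 E=1 S=1 W=1
Step 2 [NS]: N:car3-GO,E:wait,S:car7-GO,W:wait | queues: N=1 E=1 S=0 W=1
Step 3 [NS]: N:car5-GO,E:wait,S:empty,W:wait | queues: N=0 E=1 S=0 W=1
Step 4 [NS]: N:empty,E:wait,S:empty,W:wait | queues: N=0 E=1 S=0 W=1
Step 5 [EW]: N:wait,E:car1-GO,S:wait,W:car6-GO | queues: N=0 E=0 S=0 W=0

N: empty
E: empty
S: empty
W: empty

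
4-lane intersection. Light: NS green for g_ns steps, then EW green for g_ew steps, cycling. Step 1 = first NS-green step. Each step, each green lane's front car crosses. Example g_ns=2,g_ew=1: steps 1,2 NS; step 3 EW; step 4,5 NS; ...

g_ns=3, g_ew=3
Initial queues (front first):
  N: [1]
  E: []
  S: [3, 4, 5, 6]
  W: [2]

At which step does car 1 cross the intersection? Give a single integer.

Step 1 [NS]: N:car1-GO,E:wait,S:car3-GO,W:wait | queues: N=0 E=0 S=3 W=1
Step 2 [NS]: N:empty,E:wait,S:car4-GO,W:wait | queues: N=0 E=0 S=2 W=1
Step 3 [NS]: N:empty,E:wait,S:car5-GO,W:wait | queues: N=0 E=0 S=1 W=1
Step 4 [EW]: N:wait,E:empty,S:wait,W:car2-GO | queues: N=0 E=0 S=1 W=0
Step 5 [EW]: N:wait,E:empty,S:wait,W:empty | queues: N=0 E=0 S=1 W=0
Step 6 [EW]: N:wait,E:empty,S:wait,W:empty | queues: N=0 E=0 S=1 W=0
Step 7 [NS]: N:empty,E:wait,S:car6-GO,W:wait | queues: N=0 E=0 S=0 W=0
Car 1 crosses at step 1

1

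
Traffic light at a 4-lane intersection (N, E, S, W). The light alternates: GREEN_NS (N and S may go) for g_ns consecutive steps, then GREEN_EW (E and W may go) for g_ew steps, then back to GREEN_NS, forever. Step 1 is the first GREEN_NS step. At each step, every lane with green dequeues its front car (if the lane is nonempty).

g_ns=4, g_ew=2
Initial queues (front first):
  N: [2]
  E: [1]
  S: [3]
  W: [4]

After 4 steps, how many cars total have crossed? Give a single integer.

Step 1 [NS]: N:car2-GO,E:wait,S:car3-GO,W:wait | queues: N=0 E=1 S=0 W=1
Step 2 [NS]: N:empty,E:wait,S:empty,W:wait | queues: N=0 E=1 S=0 W=1
Step 3 [NS]: N:empty,E:wait,S:empty,W:wait | queues: N=0 E=1 S=0 W=1
Step 4 [NS]: N:empty,E:wait,S:empty,W:wait | queues: N=0 E=1 S=0 W=1
Cars crossed by step 4: 2

Answer: 2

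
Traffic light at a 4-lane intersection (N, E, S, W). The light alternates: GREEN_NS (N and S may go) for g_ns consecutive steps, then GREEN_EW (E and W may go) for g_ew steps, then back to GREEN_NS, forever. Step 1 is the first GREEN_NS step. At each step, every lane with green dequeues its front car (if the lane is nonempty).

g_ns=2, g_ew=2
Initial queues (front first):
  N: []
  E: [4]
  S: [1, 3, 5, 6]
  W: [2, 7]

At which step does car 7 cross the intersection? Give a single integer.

Step 1 [NS]: N:empty,E:wait,S:car1-GO,W:wait | queues: N=0 E=1 S=3 W=2
Step 2 [NS]: N:empty,E:wait,S:car3-GO,W:wait | queues: N=0 E=1 S=2 W=2
Step 3 [EW]: N:wait,E:car4-GO,S:wait,W:car2-GO | queues: N=0 E=0 S=2 W=1
Step 4 [EW]: N:wait,E:empty,S:wait,W:car7-GO | queues: N=0 E=0 S=2 W=0
Step 5 [NS]: N:empty,E:wait,S:car5-GO,W:wait | queues: N=0 E=0 S=1 W=0
Step 6 [NS]: N:empty,E:wait,S:car6-GO,W:wait | queues: N=0 E=0 S=0 W=0
Car 7 crosses at step 4

4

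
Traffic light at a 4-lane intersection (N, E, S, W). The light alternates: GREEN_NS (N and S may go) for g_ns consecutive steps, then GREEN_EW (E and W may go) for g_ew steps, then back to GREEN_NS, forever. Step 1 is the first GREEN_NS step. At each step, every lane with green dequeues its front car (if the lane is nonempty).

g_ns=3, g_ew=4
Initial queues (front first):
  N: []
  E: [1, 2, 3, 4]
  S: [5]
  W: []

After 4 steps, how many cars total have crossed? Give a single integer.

Answer: 2

Derivation:
Step 1 [NS]: N:empty,E:wait,S:car5-GO,W:wait | queues: N=0 E=4 S=0 W=0
Step 2 [NS]: N:empty,E:wait,S:empty,W:wait | queues: N=0 E=4 S=0 W=0
Step 3 [NS]: N:empty,E:wait,S:empty,W:wait | queues: N=0 E=4 S=0 W=0
Step 4 [EW]: N:wait,E:car1-GO,S:wait,W:empty | queues: N=0 E=3 S=0 W=0
Cars crossed by step 4: 2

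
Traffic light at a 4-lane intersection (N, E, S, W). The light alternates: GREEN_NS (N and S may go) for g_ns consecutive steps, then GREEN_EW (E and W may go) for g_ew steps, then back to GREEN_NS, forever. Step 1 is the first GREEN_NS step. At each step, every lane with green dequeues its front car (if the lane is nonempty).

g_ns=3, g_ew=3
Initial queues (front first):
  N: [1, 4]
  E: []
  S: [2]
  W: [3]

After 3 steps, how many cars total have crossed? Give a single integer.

Step 1 [NS]: N:car1-GO,E:wait,S:car2-GO,W:wait | queues: N=1 E=0 S=0 W=1
Step 2 [NS]: N:car4-GO,E:wait,S:empty,W:wait | queues: N=0 E=0 S=0 W=1
Step 3 [NS]: N:empty,E:wait,S:empty,W:wait | queues: N=0 E=0 S=0 W=1
Cars crossed by step 3: 3

Answer: 3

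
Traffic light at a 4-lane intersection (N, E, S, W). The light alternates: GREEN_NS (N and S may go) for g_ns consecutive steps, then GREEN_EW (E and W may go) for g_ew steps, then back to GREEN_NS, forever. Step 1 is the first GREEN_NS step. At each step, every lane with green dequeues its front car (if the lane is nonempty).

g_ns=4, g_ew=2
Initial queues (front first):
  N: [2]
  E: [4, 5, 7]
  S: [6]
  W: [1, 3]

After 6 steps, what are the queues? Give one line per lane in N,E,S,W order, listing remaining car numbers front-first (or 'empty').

Step 1 [NS]: N:car2-GO,E:wait,S:car6-GO,W:wait | queues: N=0 E=3 S=0 W=2
Step 2 [NS]: N:empty,E:wait,S:empty,W:wait | queues: N=0 E=3 S=0 W=2
Step 3 [NS]: N:empty,E:wait,S:empty,W:wait | queues: N=0 E=3 S=0 W=2
Step 4 [NS]: N:empty,E:wait,S:empty,W:wait | queues: N=0 E=3 S=0 W=2
Step 5 [EW]: N:wait,E:car4-GO,S:wait,W:car1-GO | queues: N=0 E=2 S=0 W=1
Step 6 [EW]: N:wait,E:car5-GO,S:wait,W:car3-GO | queues: N=0 E=1 S=0 W=0

N: empty
E: 7
S: empty
W: empty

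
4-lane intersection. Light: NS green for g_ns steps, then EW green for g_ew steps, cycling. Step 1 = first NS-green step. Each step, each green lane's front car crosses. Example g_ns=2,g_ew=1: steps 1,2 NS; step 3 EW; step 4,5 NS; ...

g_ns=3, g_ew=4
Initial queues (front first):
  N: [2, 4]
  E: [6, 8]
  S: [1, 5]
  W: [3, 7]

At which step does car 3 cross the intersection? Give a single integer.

Step 1 [NS]: N:car2-GO,E:wait,S:car1-GO,W:wait | queues: N=1 E=2 S=1 W=2
Step 2 [NS]: N:car4-GO,E:wait,S:car5-GO,W:wait | queues: N=0 E=2 S=0 W=2
Step 3 [NS]: N:empty,E:wait,S:empty,W:wait | queues: N=0 E=2 S=0 W=2
Step 4 [EW]: N:wait,E:car6-GO,S:wait,W:car3-GO | queues: N=0 E=1 S=0 W=1
Step 5 [EW]: N:wait,E:car8-GO,S:wait,W:car7-GO | queues: N=0 E=0 S=0 W=0
Car 3 crosses at step 4

4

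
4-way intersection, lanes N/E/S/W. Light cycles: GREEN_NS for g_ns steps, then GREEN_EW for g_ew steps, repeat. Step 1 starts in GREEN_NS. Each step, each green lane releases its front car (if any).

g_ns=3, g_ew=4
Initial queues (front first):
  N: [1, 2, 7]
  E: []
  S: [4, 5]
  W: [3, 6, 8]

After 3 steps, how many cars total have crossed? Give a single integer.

Answer: 5

Derivation:
Step 1 [NS]: N:car1-GO,E:wait,S:car4-GO,W:wait | queues: N=2 E=0 S=1 W=3
Step 2 [NS]: N:car2-GO,E:wait,S:car5-GO,W:wait | queues: N=1 E=0 S=0 W=3
Step 3 [NS]: N:car7-GO,E:wait,S:empty,W:wait | queues: N=0 E=0 S=0 W=3
Cars crossed by step 3: 5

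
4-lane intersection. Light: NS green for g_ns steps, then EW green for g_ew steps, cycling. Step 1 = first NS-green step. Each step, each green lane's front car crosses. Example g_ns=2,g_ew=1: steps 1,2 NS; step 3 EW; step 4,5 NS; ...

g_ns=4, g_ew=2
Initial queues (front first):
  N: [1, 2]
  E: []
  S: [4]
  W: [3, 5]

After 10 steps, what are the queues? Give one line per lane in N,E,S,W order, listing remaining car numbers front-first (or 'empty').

Step 1 [NS]: N:car1-GO,E:wait,S:car4-GO,W:wait | queues: N=1 E=0 S=0 W=2
Step 2 [NS]: N:car2-GO,E:wait,S:empty,W:wait | queues: N=0 E=0 S=0 W=2
Step 3 [NS]: N:empty,E:wait,S:empty,W:wait | queues: N=0 E=0 S=0 W=2
Step 4 [NS]: N:empty,E:wait,S:empty,W:wait | queues: N=0 E=0 S=0 W=2
Step 5 [EW]: N:wait,E:empty,S:wait,W:car3-GO | queues: N=0 E=0 S=0 W=1
Step 6 [EW]: N:wait,E:empty,S:wait,W:car5-GO | queues: N=0 E=0 S=0 W=0

N: empty
E: empty
S: empty
W: empty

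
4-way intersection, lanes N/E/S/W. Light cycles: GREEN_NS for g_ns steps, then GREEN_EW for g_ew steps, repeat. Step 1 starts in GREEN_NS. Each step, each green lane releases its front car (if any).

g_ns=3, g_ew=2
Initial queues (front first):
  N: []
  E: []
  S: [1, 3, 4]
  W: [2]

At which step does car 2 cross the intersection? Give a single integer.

Step 1 [NS]: N:empty,E:wait,S:car1-GO,W:wait | queues: N=0 E=0 S=2 W=1
Step 2 [NS]: N:empty,E:wait,S:car3-GO,W:wait | queues: N=0 E=0 S=1 W=1
Step 3 [NS]: N:empty,E:wait,S:car4-GO,W:wait | queues: N=0 E=0 S=0 W=1
Step 4 [EW]: N:wait,E:empty,S:wait,W:car2-GO | queues: N=0 E=0 S=0 W=0
Car 2 crosses at step 4

4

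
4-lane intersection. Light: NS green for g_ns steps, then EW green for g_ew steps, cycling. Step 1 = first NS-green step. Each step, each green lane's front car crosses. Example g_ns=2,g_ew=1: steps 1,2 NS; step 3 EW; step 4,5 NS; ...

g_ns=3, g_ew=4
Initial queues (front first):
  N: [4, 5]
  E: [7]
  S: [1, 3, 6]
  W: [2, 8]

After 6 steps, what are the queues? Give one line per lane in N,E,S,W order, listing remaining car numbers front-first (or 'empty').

Step 1 [NS]: N:car4-GO,E:wait,S:car1-GO,W:wait | queues: N=1 E=1 S=2 W=2
Step 2 [NS]: N:car5-GO,E:wait,S:car3-GO,W:wait | queues: N=0 E=1 S=1 W=2
Step 3 [NS]: N:empty,E:wait,S:car6-GO,W:wait | queues: N=0 E=1 S=0 W=2
Step 4 [EW]: N:wait,E:car7-GO,S:wait,W:car2-GO | queues: N=0 E=0 S=0 W=1
Step 5 [EW]: N:wait,E:empty,S:wait,W:car8-GO | queues: N=0 E=0 S=0 W=0

N: empty
E: empty
S: empty
W: empty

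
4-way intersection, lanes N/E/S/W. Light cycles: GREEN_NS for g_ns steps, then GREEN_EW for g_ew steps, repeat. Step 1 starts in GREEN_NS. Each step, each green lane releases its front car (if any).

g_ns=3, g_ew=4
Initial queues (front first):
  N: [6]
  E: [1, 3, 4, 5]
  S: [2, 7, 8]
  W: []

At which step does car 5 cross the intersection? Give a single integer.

Step 1 [NS]: N:car6-GO,E:wait,S:car2-GO,W:wait | queues: N=0 E=4 S=2 W=0
Step 2 [NS]: N:empty,E:wait,S:car7-GO,W:wait | queues: N=0 E=4 S=1 W=0
Step 3 [NS]: N:empty,E:wait,S:car8-GO,W:wait | queues: N=0 E=4 S=0 W=0
Step 4 [EW]: N:wait,E:car1-GO,S:wait,W:empty | queues: N=0 E=3 S=0 W=0
Step 5 [EW]: N:wait,E:car3-GO,S:wait,W:empty | queues: N=0 E=2 S=0 W=0
Step 6 [EW]: N:wait,E:car4-GO,S:wait,W:empty | queues: N=0 E=1 S=0 W=0
Step 7 [EW]: N:wait,E:car5-GO,S:wait,W:empty | queues: N=0 E=0 S=0 W=0
Car 5 crosses at step 7

7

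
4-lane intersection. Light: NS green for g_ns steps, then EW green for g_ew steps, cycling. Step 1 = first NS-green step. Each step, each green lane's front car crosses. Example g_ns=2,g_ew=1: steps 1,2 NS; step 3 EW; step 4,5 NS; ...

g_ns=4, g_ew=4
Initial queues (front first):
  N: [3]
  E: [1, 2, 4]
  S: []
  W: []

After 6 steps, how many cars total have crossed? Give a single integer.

Answer: 3

Derivation:
Step 1 [NS]: N:car3-GO,E:wait,S:empty,W:wait | queues: N=0 E=3 S=0 W=0
Step 2 [NS]: N:empty,E:wait,S:empty,W:wait | queues: N=0 E=3 S=0 W=0
Step 3 [NS]: N:empty,E:wait,S:empty,W:wait | queues: N=0 E=3 S=0 W=0
Step 4 [NS]: N:empty,E:wait,S:empty,W:wait | queues: N=0 E=3 S=0 W=0
Step 5 [EW]: N:wait,E:car1-GO,S:wait,W:empty | queues: N=0 E=2 S=0 W=0
Step 6 [EW]: N:wait,E:car2-GO,S:wait,W:empty | queues: N=0 E=1 S=0 W=0
Cars crossed by step 6: 3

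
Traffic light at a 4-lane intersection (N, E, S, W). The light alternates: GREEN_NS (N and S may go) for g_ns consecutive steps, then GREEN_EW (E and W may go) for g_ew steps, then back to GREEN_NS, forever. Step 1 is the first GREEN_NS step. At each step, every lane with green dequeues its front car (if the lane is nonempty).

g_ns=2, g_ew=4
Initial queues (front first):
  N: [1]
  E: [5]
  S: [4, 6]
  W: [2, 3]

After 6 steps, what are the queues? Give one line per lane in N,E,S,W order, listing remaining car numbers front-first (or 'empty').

Step 1 [NS]: N:car1-GO,E:wait,S:car4-GO,W:wait | queues: N=0 E=1 S=1 W=2
Step 2 [NS]: N:empty,E:wait,S:car6-GO,W:wait | queues: N=0 E=1 S=0 W=2
Step 3 [EW]: N:wait,E:car5-GO,S:wait,W:car2-GO | queues: N=0 E=0 S=0 W=1
Step 4 [EW]: N:wait,E:empty,S:wait,W:car3-GO | queues: N=0 E=0 S=0 W=0

N: empty
E: empty
S: empty
W: empty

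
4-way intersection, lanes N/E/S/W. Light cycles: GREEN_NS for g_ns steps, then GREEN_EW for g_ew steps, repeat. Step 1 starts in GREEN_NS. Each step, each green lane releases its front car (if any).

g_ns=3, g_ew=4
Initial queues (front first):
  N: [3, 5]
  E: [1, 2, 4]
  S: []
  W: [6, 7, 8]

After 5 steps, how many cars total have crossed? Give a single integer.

Answer: 6

Derivation:
Step 1 [NS]: N:car3-GO,E:wait,S:empty,W:wait | queues: N=1 E=3 S=0 W=3
Step 2 [NS]: N:car5-GO,E:wait,S:empty,W:wait | queues: N=0 E=3 S=0 W=3
Step 3 [NS]: N:empty,E:wait,S:empty,W:wait | queues: N=0 E=3 S=0 W=3
Step 4 [EW]: N:wait,E:car1-GO,S:wait,W:car6-GO | queues: N=0 E=2 S=0 W=2
Step 5 [EW]: N:wait,E:car2-GO,S:wait,W:car7-GO | queues: N=0 E=1 S=0 W=1
Cars crossed by step 5: 6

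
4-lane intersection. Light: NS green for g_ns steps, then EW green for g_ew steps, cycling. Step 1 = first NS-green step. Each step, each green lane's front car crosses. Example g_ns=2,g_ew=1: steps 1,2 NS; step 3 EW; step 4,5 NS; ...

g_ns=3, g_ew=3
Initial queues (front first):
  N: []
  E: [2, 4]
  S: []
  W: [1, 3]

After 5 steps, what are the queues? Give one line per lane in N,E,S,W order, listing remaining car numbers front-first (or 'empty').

Step 1 [NS]: N:empty,E:wait,S:empty,W:wait | queues: N=0 E=2 S=0 W=2
Step 2 [NS]: N:empty,E:wait,S:empty,W:wait | queues: N=0 E=2 S=0 W=2
Step 3 [NS]: N:empty,E:wait,S:empty,W:wait | queues: N=0 E=2 S=0 W=2
Step 4 [EW]: N:wait,E:car2-GO,S:wait,W:car1-GO | queues: N=0 E=1 S=0 W=1
Step 5 [EW]: N:wait,E:car4-GO,S:wait,W:car3-GO | queues: N=0 E=0 S=0 W=0

N: empty
E: empty
S: empty
W: empty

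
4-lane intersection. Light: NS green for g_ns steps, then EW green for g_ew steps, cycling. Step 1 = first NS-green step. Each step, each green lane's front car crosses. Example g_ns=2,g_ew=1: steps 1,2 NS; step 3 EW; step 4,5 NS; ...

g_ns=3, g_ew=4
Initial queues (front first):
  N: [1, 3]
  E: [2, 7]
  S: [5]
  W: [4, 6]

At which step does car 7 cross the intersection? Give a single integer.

Step 1 [NS]: N:car1-GO,E:wait,S:car5-GO,W:wait | queues: N=1 E=2 S=0 W=2
Step 2 [NS]: N:car3-GO,E:wait,S:empty,W:wait | queues: N=0 E=2 S=0 W=2
Step 3 [NS]: N:empty,E:wait,S:empty,W:wait | queues: N=0 E=2 S=0 W=2
Step 4 [EW]: N:wait,E:car2-GO,S:wait,W:car4-GO | queues: N=0 E=1 S=0 W=1
Step 5 [EW]: N:wait,E:car7-GO,S:wait,W:car6-GO | queues: N=0 E=0 S=0 W=0
Car 7 crosses at step 5

5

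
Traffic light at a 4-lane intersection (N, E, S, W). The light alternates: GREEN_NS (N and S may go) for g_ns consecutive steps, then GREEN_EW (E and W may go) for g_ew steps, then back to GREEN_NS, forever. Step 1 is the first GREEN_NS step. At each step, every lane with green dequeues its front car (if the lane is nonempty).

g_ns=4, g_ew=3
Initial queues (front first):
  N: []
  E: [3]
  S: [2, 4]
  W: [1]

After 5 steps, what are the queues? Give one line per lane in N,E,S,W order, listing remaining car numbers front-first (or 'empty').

Step 1 [NS]: N:empty,E:wait,S:car2-GO,W:wait | queues: N=0 E=1 S=1 W=1
Step 2 [NS]: N:empty,E:wait,S:car4-GO,W:wait | queues: N=0 E=1 S=0 W=1
Step 3 [NS]: N:empty,E:wait,S:empty,W:wait | queues: N=0 E=1 S=0 W=1
Step 4 [NS]: N:empty,E:wait,S:empty,W:wait | queues: N=0 E=1 S=0 W=1
Step 5 [EW]: N:wait,E:car3-GO,S:wait,W:car1-GO | queues: N=0 E=0 S=0 W=0

N: empty
E: empty
S: empty
W: empty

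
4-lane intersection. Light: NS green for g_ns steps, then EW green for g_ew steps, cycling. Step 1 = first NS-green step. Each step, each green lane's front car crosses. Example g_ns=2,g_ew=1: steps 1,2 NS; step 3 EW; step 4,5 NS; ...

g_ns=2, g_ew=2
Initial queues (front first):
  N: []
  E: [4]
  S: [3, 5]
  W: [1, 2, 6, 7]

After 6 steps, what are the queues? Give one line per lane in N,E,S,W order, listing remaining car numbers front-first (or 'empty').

Step 1 [NS]: N:empty,E:wait,S:car3-GO,W:wait | queues: N=0 E=1 S=1 W=4
Step 2 [NS]: N:empty,E:wait,S:car5-GO,W:wait | queues: N=0 E=1 S=0 W=4
Step 3 [EW]: N:wait,E:car4-GO,S:wait,W:car1-GO | queues: N=0 E=0 S=0 W=3
Step 4 [EW]: N:wait,E:empty,S:wait,W:car2-GO | queues: N=0 E=0 S=0 W=2
Step 5 [NS]: N:empty,E:wait,S:empty,W:wait | queues: N=0 E=0 S=0 W=2
Step 6 [NS]: N:empty,E:wait,S:empty,W:wait | queues: N=0 E=0 S=0 W=2

N: empty
E: empty
S: empty
W: 6 7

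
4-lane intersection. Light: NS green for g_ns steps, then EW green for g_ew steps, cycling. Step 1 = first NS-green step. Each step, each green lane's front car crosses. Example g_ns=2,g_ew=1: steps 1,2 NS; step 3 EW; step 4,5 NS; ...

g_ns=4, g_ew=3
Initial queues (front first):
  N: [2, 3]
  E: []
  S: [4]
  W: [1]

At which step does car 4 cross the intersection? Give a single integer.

Step 1 [NS]: N:car2-GO,E:wait,S:car4-GO,W:wait | queues: N=1 E=0 S=0 W=1
Step 2 [NS]: N:car3-GO,E:wait,S:empty,W:wait | queues: N=0 E=0 S=0 W=1
Step 3 [NS]: N:empty,E:wait,S:empty,W:wait | queues: N=0 E=0 S=0 W=1
Step 4 [NS]: N:empty,E:wait,S:empty,W:wait | queues: N=0 E=0 S=0 W=1
Step 5 [EW]: N:wait,E:empty,S:wait,W:car1-GO | queues: N=0 E=0 S=0 W=0
Car 4 crosses at step 1

1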